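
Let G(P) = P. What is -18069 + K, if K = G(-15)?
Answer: -18084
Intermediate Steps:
K = -15
-18069 + K = -18069 - 15 = -18084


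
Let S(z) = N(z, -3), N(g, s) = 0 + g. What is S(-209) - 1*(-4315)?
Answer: 4106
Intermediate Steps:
N(g, s) = g
S(z) = z
S(-209) - 1*(-4315) = -209 - 1*(-4315) = -209 + 4315 = 4106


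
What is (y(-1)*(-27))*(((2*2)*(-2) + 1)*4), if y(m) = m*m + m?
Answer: 0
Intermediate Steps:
y(m) = m + m**2 (y(m) = m**2 + m = m + m**2)
(y(-1)*(-27))*(((2*2)*(-2) + 1)*4) = (-(1 - 1)*(-27))*(((2*2)*(-2) + 1)*4) = (-1*0*(-27))*((4*(-2) + 1)*4) = (0*(-27))*((-8 + 1)*4) = 0*(-7*4) = 0*(-28) = 0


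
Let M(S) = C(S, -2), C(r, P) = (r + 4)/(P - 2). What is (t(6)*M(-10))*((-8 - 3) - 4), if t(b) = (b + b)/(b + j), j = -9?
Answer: 90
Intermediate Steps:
C(r, P) = (4 + r)/(-2 + P)
t(b) = 2*b/(-9 + b) (t(b) = (b + b)/(b - 9) = (2*b)/(-9 + b) = 2*b/(-9 + b))
M(S) = -1 - S/4 (M(S) = (4 + S)/(-2 - 2) = (4 + S)/(-4) = -(4 + S)/4 = -1 - S/4)
(t(6)*M(-10))*((-8 - 3) - 4) = ((2*6/(-9 + 6))*(-1 - ¼*(-10)))*((-8 - 3) - 4) = ((2*6/(-3))*(-1 + 5/2))*(-11 - 4) = ((2*6*(-⅓))*(3/2))*(-15) = -4*3/2*(-15) = -6*(-15) = 90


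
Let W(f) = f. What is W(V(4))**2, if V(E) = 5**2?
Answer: 625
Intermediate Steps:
V(E) = 25
W(V(4))**2 = 25**2 = 625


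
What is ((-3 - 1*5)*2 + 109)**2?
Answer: 8649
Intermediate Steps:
((-3 - 1*5)*2 + 109)**2 = ((-3 - 5)*2 + 109)**2 = (-8*2 + 109)**2 = (-16 + 109)**2 = 93**2 = 8649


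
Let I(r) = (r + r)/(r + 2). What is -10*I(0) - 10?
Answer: -10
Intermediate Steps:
I(r) = 2*r/(2 + r) (I(r) = (2*r)/(2 + r) = 2*r/(2 + r))
-10*I(0) - 10 = -20*0/(2 + 0) - 10 = -20*0/2 - 10 = -10*0 - 10 = 0 - 10 = -10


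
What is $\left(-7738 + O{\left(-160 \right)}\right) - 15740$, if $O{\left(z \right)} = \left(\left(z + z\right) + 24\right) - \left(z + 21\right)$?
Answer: $-23635$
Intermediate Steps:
$O{\left(z \right)} = 3 + z$ ($O{\left(z \right)} = \left(2 z + 24\right) - \left(21 + z\right) = \left(24 + 2 z\right) - \left(21 + z\right) = 3 + z$)
$\left(-7738 + O{\left(-160 \right)}\right) - 15740 = \left(-7738 + \left(3 - 160\right)\right) - 15740 = \left(-7738 - 157\right) - 15740 = -7895 - 15740 = -23635$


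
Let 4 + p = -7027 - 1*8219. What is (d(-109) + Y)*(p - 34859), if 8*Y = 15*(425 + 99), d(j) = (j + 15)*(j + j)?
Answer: -2152131441/2 ≈ -1.0761e+9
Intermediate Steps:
p = -15250 (p = -4 + (-7027 - 1*8219) = -4 + (-7027 - 8219) = -4 - 15246 = -15250)
d(j) = 2*j*(15 + j) (d(j) = (15 + j)*(2*j) = 2*j*(15 + j))
Y = 1965/2 (Y = (15*(425 + 99))/8 = (15*524)/8 = (1/8)*7860 = 1965/2 ≈ 982.50)
(d(-109) + Y)*(p - 34859) = (2*(-109)*(15 - 109) + 1965/2)*(-15250 - 34859) = (2*(-109)*(-94) + 1965/2)*(-50109) = (20492 + 1965/2)*(-50109) = (42949/2)*(-50109) = -2152131441/2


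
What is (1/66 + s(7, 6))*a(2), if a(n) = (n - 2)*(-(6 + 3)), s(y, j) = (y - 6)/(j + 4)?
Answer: 0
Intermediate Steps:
s(y, j) = (-6 + y)/(4 + j)
a(n) = 18 - 9*n (a(n) = (-2 + n)*(-1*9) = (-2 + n)*(-9) = 18 - 9*n)
(1/66 + s(7, 6))*a(2) = (1/66 + (-6 + 7)/(4 + 6))*(18 - 9*2) = (1/66 + 1/10)*(18 - 18) = (1/66 + (1/10)*1)*0 = (1/66 + 1/10)*0 = (19/165)*0 = 0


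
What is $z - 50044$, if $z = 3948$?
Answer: $-46096$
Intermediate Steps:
$z - 50044 = 3948 - 50044 = -46096$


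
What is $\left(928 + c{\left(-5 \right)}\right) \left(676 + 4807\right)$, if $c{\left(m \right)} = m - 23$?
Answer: $4934700$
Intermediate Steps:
$c{\left(m \right)} = -23 + m$ ($c{\left(m \right)} = m - 23 = -23 + m$)
$\left(928 + c{\left(-5 \right)}\right) \left(676 + 4807\right) = \left(928 - 28\right) \left(676 + 4807\right) = \left(928 - 28\right) 5483 = 900 \cdot 5483 = 4934700$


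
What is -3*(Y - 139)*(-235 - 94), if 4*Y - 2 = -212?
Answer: -378021/2 ≈ -1.8901e+5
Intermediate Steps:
Y = -105/2 (Y = 1/2 + (1/4)*(-212) = 1/2 - 53 = -105/2 ≈ -52.500)
-3*(Y - 139)*(-235 - 94) = -3*(-105/2 - 139)*(-235 - 94) = -(-1149)*(-329)/2 = -3*126007/2 = -378021/2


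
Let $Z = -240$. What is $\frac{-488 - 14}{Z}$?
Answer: $\frac{251}{120} \approx 2.0917$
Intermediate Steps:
$\frac{-488 - 14}{Z} = \frac{-488 - 14}{-240} = \left(-502\right) \left(- \frac{1}{240}\right) = \frac{251}{120}$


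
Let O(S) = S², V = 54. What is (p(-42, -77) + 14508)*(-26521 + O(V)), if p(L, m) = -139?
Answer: -339180245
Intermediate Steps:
(p(-42, -77) + 14508)*(-26521 + O(V)) = (-139 + 14508)*(-26521 + 54²) = 14369*(-26521 + 2916) = 14369*(-23605) = -339180245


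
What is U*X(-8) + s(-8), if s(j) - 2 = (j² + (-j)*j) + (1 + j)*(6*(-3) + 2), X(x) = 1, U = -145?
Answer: -31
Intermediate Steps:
s(j) = -14 - 16*j (s(j) = 2 + ((j² + (-j)*j) + (1 + j)*(6*(-3) + 2)) = 2 + ((j² - j²) + (1 + j)*(-18 + 2)) = 2 + (0 + (1 + j)*(-16)) = 2 + (0 + (-16 - 16*j)) = 2 + (-16 - 16*j) = -14 - 16*j)
U*X(-8) + s(-8) = -145*1 + (-14 - 16*(-8)) = -145 + (-14 + 128) = -145 + 114 = -31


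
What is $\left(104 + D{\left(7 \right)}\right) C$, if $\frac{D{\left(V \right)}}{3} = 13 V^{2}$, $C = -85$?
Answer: $-171275$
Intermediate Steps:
$D{\left(V \right)} = 39 V^{2}$ ($D{\left(V \right)} = 3 \cdot 13 V^{2} = 39 V^{2}$)
$\left(104 + D{\left(7 \right)}\right) C = \left(104 + 39 \cdot 7^{2}\right) \left(-85\right) = \left(104 + 39 \cdot 49\right) \left(-85\right) = \left(104 + 1911\right) \left(-85\right) = 2015 \left(-85\right) = -171275$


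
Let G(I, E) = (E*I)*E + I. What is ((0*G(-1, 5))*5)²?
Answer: 0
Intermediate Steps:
G(I, E) = I + I*E² (G(I, E) = I*E² + I = I + I*E²)
((0*G(-1, 5))*5)² = ((0*(-(1 + 5²)))*5)² = ((0*(-(1 + 25)))*5)² = ((0*(-1*26))*5)² = ((0*(-26))*5)² = (0*5)² = 0² = 0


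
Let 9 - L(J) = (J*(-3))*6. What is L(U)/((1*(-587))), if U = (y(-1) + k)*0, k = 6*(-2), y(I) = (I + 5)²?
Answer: -9/587 ≈ -0.015332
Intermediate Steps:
y(I) = (5 + I)²
k = -12
U = 0 (U = ((5 - 1)² - 12)*0 = (4² - 12)*0 = (16 - 12)*0 = 4*0 = 0)
L(J) = 9 + 18*J (L(J) = 9 - J*(-3)*6 = 9 - (-3*J)*6 = 9 - (-18)*J = 9 + 18*J)
L(U)/((1*(-587))) = (9 + 18*0)/((1*(-587))) = (9 + 0)/(-587) = 9*(-1/587) = -9/587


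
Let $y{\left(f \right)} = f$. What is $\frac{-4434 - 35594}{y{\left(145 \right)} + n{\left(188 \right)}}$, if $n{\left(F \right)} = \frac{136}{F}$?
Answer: $- \frac{1881316}{6849} \approx -274.68$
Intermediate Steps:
$\frac{-4434 - 35594}{y{\left(145 \right)} + n{\left(188 \right)}} = \frac{-4434 - 35594}{145 + \frac{136}{188}} = - \frac{40028}{145 + 136 \cdot \frac{1}{188}} = - \frac{40028}{145 + \frac{34}{47}} = - \frac{40028}{\frac{6849}{47}} = \left(-40028\right) \frac{47}{6849} = - \frac{1881316}{6849}$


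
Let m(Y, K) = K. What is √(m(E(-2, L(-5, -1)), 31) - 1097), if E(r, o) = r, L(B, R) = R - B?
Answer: I*√1066 ≈ 32.65*I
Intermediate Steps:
√(m(E(-2, L(-5, -1)), 31) - 1097) = √(31 - 1097) = √(-1066) = I*√1066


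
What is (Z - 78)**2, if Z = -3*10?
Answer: 11664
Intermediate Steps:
Z = -30
(Z - 78)**2 = (-30 - 78)**2 = (-108)**2 = 11664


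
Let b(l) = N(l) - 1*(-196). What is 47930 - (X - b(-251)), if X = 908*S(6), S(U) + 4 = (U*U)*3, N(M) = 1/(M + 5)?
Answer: -11391277/246 ≈ -46306.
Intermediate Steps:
N(M) = 1/(5 + M)
S(U) = -4 + 3*U² (S(U) = -4 + (U*U)*3 = -4 + U²*3 = -4 + 3*U²)
b(l) = 196 + 1/(5 + l) (b(l) = 1/(5 + l) - 1*(-196) = 1/(5 + l) + 196 = 196 + 1/(5 + l))
X = 94432 (X = 908*(-4 + 3*6²) = 908*(-4 + 3*36) = 908*(-4 + 108) = 908*104 = 94432)
47930 - (X - b(-251)) = 47930 - (94432 - (981 + 196*(-251))/(5 - 251)) = 47930 - (94432 - (981 - 49196)/(-246)) = 47930 - (94432 - (-1)*(-48215)/246) = 47930 - (94432 - 1*48215/246) = 47930 - (94432 - 48215/246) = 47930 - 1*23182057/246 = 47930 - 23182057/246 = -11391277/246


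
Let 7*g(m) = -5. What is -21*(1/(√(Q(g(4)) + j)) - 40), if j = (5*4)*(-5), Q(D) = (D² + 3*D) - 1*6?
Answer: 840 + 49*I*√586/586 ≈ 840.0 + 2.0242*I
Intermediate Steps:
g(m) = -5/7 (g(m) = (⅐)*(-5) = -5/7)
Q(D) = -6 + D² + 3*D (Q(D) = (D² + 3*D) - 6 = -6 + D² + 3*D)
j = -100 (j = 20*(-5) = -100)
-21*(1/(√(Q(g(4)) + j)) - 40) = -21*(1/(√((-6 + (-5/7)² + 3*(-5/7)) - 100)) - 40) = -21*(1/(√((-6 + 25/49 - 15/7) - 100)) - 40) = -21*(1/(√(-374/49 - 100)) - 40) = -21*(1/(√(-5274/49)) - 40) = -21*(1/(3*I*√586/7) - 40) = -21*(-7*I*√586/1758 - 40) = -21*(-40 - 7*I*√586/1758) = 840 + 49*I*√586/586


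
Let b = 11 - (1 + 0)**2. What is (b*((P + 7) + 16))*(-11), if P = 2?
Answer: -2750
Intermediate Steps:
b = 10 (b = 11 - 1*1**2 = 11 - 1*1 = 11 - 1 = 10)
(b*((P + 7) + 16))*(-11) = (10*((2 + 7) + 16))*(-11) = (10*(9 + 16))*(-11) = (10*25)*(-11) = 250*(-11) = -2750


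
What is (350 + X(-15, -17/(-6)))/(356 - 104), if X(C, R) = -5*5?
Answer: 325/252 ≈ 1.2897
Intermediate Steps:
X(C, R) = -25
(350 + X(-15, -17/(-6)))/(356 - 104) = (350 - 25)/(356 - 104) = 325/252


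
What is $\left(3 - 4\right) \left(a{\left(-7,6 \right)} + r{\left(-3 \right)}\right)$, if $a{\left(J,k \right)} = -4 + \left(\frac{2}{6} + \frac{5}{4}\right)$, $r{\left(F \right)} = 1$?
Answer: $\frac{17}{12} \approx 1.4167$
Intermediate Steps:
$a{\left(J,k \right)} = - \frac{29}{12}$ ($a{\left(J,k \right)} = -4 + \left(2 \cdot \frac{1}{6} + 5 \cdot \frac{1}{4}\right) = -4 + \left(\frac{1}{3} + \frac{5}{4}\right) = -4 + \frac{19}{12} = - \frac{29}{12}$)
$\left(3 - 4\right) \left(a{\left(-7,6 \right)} + r{\left(-3 \right)}\right) = \left(3 - 4\right) \left(- \frac{29}{12} + 1\right) = \left(3 - 4\right) \left(- \frac{17}{12}\right) = \left(-1\right) \left(- \frac{17}{12}\right) = \frac{17}{12}$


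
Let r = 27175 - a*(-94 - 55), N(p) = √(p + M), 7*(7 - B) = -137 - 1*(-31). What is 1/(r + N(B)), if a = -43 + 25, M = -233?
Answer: 171451/4199350819 - 6*I*√287/4199350819 ≈ 4.0828e-5 - 2.4205e-8*I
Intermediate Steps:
a = -18
B = 155/7 (B = 7 - (-137 - 1*(-31))/7 = 7 - (-137 + 31)/7 = 7 - ⅐*(-106) = 7 + 106/7 = 155/7 ≈ 22.143)
N(p) = √(-233 + p) (N(p) = √(p - 233) = √(-233 + p))
r = 24493 (r = 27175 - (-18)*(-94 - 55) = 27175 - (-18)*(-149) = 27175 - 1*2682 = 27175 - 2682 = 24493)
1/(r + N(B)) = 1/(24493 + √(-233 + 155/7)) = 1/(24493 + √(-1476/7)) = 1/(24493 + 6*I*√287/7)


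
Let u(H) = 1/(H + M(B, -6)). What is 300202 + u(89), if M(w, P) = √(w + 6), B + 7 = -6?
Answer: 2380001545/7928 - I*√7/7928 ≈ 3.002e+5 - 0.00033372*I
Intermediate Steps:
B = -13 (B = -7 - 6 = -13)
M(w, P) = √(6 + w)
u(H) = 1/(H + I*√7) (u(H) = 1/(H + √(6 - 13)) = 1/(H + √(-7)) = 1/(H + I*√7))
300202 + u(89) = 300202 + 1/(89 + I*√7)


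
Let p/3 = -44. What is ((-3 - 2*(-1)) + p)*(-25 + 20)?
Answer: 665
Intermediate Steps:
p = -132 (p = 3*(-44) = -132)
((-3 - 2*(-1)) + p)*(-25 + 20) = ((-3 - 2*(-1)) - 132)*(-25 + 20) = ((-3 + 2) - 132)*(-5) = (-1 - 132)*(-5) = -133*(-5) = 665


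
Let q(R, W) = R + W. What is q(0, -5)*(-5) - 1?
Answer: 24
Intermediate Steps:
q(0, -5)*(-5) - 1 = (0 - 5)*(-5) - 1 = -5*(-5) - 1 = 25 - 1 = 24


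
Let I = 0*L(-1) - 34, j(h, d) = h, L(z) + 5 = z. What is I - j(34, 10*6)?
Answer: -68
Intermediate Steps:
L(z) = -5 + z
I = -34 (I = 0*(-5 - 1) - 34 = 0*(-6) - 34 = 0 - 34 = -34)
I - j(34, 10*6) = -34 - 1*34 = -34 - 34 = -68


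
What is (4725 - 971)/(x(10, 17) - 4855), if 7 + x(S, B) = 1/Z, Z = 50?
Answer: -187700/243099 ≈ -0.77211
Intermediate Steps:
x(S, B) = -349/50 (x(S, B) = -7 + 1/50 = -349/50)
(4725 - 971)/(x(10, 17) - 4855) = (4725 - 971)/(-349/50 - 4855) = 3754/(-243099/50) = 3754*(-50/243099) = -187700/243099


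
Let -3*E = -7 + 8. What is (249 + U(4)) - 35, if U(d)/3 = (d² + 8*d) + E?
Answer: 357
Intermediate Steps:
E = -⅓ (E = -(-7 + 8)/3 = -⅓*1 = -⅓ ≈ -0.33333)
U(d) = -1 + 3*d² + 24*d (U(d) = 3*((d² + 8*d) - ⅓) = 3*(-⅓ + d² + 8*d) = -1 + 3*d² + 24*d)
(249 + U(4)) - 35 = (249 + (-1 + 3*4² + 24*4)) - 35 = (249 + (-1 + 3*16 + 96)) - 35 = (249 + (-1 + 48 + 96)) - 35 = (249 + 143) - 35 = 392 - 35 = 357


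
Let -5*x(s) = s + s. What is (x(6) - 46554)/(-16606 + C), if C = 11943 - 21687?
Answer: 116391/65875 ≈ 1.7668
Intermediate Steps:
C = -9744
x(s) = -2*s/5 (x(s) = -(s + s)/5 = -2*s/5)
(x(6) - 46554)/(-16606 + C) = (-⅖*6 - 46554)/(-16606 - 9744) = (-12/5 - 46554)/(-26350) = -232782/5*(-1/26350) = 116391/65875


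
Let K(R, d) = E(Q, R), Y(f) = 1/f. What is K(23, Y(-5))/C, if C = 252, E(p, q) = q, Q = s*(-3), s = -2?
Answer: 23/252 ≈ 0.091270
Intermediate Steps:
Q = 6 (Q = -2*(-3) = 6)
K(R, d) = R
K(23, Y(-5))/C = 23/252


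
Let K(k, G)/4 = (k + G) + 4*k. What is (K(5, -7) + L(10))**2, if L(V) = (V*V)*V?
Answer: 1149184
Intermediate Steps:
L(V) = V**3 (L(V) = V**2*V = V**3)
K(k, G) = 4*G + 20*k (K(k, G) = 4*((k + G) + 4*k) = 4*((G + k) + 4*k) = 4*(G + 5*k) = 4*G + 20*k)
(K(5, -7) + L(10))**2 = ((4*(-7) + 20*5) + 10**3)**2 = ((-28 + 100) + 1000)**2 = (72 + 1000)**2 = 1072**2 = 1149184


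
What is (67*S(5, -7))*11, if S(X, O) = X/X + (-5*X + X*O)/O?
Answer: 49379/7 ≈ 7054.1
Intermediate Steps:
S(X, O) = 1 + (-5*X + O*X)/O
(67*S(5, -7))*11 = (67*(1 + 5 - 5*5/(-7)))*11 = (67*(1 + 5 - 5*5*(-1/7)))*11 = (67*(1 + 5 + 25/7))*11 = (67*(67/7))*11 = (4489/7)*11 = 49379/7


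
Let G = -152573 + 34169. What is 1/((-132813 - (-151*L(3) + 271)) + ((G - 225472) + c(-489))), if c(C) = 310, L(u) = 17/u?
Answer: -3/1427383 ≈ -2.1017e-6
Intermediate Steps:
G = -118404
1/((-132813 - (-151*L(3) + 271)) + ((G - 225472) + c(-489))) = 1/((-132813 - (-2567/3 + 271)) + ((-118404 - 225472) + 310)) = 1/((-132813 - (-2567/3 + 271)) + (-343876 + 310)) = 1/((-132813 - (-151*17/3 + 271)) - 343566) = 1/((-132813 - (-2567/3 + 271)) - 343566) = 1/((-132813 - 1*(-1754/3)) - 343566) = 1/((-132813 + 1754/3) - 343566) = 1/(-396685/3 - 343566) = 1/(-1427383/3) = -3/1427383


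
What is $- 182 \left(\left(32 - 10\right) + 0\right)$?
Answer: $-4004$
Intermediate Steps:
$- 182 \left(\left(32 - 10\right) + 0\right) = - 182 \left(22 + 0\right) = \left(-182\right) 22 = -4004$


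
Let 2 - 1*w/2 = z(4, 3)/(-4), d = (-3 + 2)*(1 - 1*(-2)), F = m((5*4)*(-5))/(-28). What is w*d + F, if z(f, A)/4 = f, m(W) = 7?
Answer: -145/4 ≈ -36.250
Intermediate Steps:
z(f, A) = 4*f
F = -¼ (F = 7/(-28) = 7*(-1/28) = -¼ ≈ -0.25000)
d = -3 (d = -(1 + 2) = -1*3 = -3)
w = 12 (w = 4 - 2*4*4/(-4) = 4 - 32*(-1)/4 = 4 - 2*(-4) = 4 + 8 = 12)
w*d + F = 12*(-3) - ¼ = -36 - ¼ = -145/4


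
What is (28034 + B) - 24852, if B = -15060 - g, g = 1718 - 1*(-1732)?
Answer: -15328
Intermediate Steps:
g = 3450 (g = 1718 + 1732 = 3450)
B = -18510 (B = -15060 - 1*3450 = -15060 - 3450 = -18510)
(28034 + B) - 24852 = (28034 - 18510) - 24852 = 9524 - 24852 = -15328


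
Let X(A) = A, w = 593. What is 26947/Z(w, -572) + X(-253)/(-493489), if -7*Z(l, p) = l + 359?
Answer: -13298013675/67114504 ≈ -198.14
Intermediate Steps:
Z(l, p) = -359/7 - l/7 (Z(l, p) = -(l + 359)/7 = -(359 + l)/7 = -359/7 - l/7)
26947/Z(w, -572) + X(-253)/(-493489) = 26947/(-359/7 - ⅐*593) - 253/(-493489) = 26947/(-359/7 - 593/7) - 253*(-1/493489) = 26947/(-136) + 253/493489 = 26947*(-1/136) + 253/493489 = -26947/136 + 253/493489 = -13298013675/67114504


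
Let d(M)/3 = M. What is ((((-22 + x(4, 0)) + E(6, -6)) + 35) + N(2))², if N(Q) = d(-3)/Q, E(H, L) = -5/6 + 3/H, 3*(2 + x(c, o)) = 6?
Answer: 2401/36 ≈ 66.694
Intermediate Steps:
x(c, o) = 0 (x(c, o) = -2 + (⅓)*6 = -2 + 2 = 0)
E(H, L) = -⅚ + 3/H (E(H, L) = -5*⅙ + 3/H = -⅚ + 3/H)
d(M) = 3*M
N(Q) = -9/Q (N(Q) = (3*(-3))/Q = -9/Q)
((((-22 + x(4, 0)) + E(6, -6)) + 35) + N(2))² = ((((-22 + 0) + (-⅚ + 3/6)) + 35) - 9/2)² = (((-22 + (-⅚ + 3*(⅙))) + 35) - 9*½)² = (((-22 + (-⅚ + ½)) + 35) - 9/2)² = (((-22 - ⅓) + 35) - 9/2)² = ((-67/3 + 35) - 9/2)² = (38/3 - 9/2)² = (49/6)² = 2401/36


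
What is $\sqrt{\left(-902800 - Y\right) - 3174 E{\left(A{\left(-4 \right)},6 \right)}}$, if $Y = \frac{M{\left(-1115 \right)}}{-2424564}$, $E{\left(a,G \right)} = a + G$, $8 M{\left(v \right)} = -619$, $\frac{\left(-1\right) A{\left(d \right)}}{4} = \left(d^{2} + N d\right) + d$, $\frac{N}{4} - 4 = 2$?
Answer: $\frac{i \sqrt{5194795393137865870}}{1616376} \approx 1410.1 i$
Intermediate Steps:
$N = 24$ ($N = 16 + 4 \cdot 2 = 16 + 8 = 24$)
$A{\left(d \right)} = - 100 d - 4 d^{2}$ ($A{\left(d \right)} = - 4 \left(\left(d^{2} + 24 d\right) + d\right) = - 4 \left(d^{2} + 25 d\right) = - 100 d - 4 d^{2}$)
$M{\left(v \right)} = - \frac{619}{8}$ ($M{\left(v \right)} = \frac{1}{8} \left(-619\right) = - \frac{619}{8}$)
$E{\left(a,G \right)} = G + a$
$Y = \frac{619}{19396512}$ ($Y = - \frac{619}{8 \left(-2424564\right)} = \left(- \frac{619}{8}\right) \left(- \frac{1}{2424564}\right) = \frac{619}{19396512} \approx 3.1913 \cdot 10^{-5}$)
$\sqrt{\left(-902800 - Y\right) - 3174 E{\left(A{\left(-4 \right)},6 \right)}} = \sqrt{\left(-902800 - \frac{619}{19396512}\right) - 3174 \left(6 - - 16 \left(25 - 4\right)\right)} = \sqrt{\left(-902800 - \frac{619}{19396512}\right) - 3174 \left(6 - \left(-16\right) 21\right)} = \sqrt{- \frac{17511171034219}{19396512} - 3174 \left(6 + 336\right)} = \sqrt{- \frac{17511171034219}{19396512} - 1085508} = \sqrt{- \frac{38566239982315}{19396512}} = \frac{i \sqrt{5194795393137865870}}{1616376}$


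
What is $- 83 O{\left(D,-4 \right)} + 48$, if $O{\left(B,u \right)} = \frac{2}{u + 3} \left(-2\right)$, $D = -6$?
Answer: $-284$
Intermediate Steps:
$O{\left(B,u \right)} = - \frac{4}{3 + u}$ ($O{\left(B,u \right)} = \frac{2}{3 + u} \left(-2\right) = - \frac{4}{3 + u}$)
$- 83 O{\left(D,-4 \right)} + 48 = - 83 \left(- \frac{4}{3 - 4}\right) + 48 = - 83 \left(- \frac{4}{-1}\right) + 48 = - 83 \left(\left(-4\right) \left(-1\right)\right) + 48 = \left(-83\right) 4 + 48 = -332 + 48 = -284$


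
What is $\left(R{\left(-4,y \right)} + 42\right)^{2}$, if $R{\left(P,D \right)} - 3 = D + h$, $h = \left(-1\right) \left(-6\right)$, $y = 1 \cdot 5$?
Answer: $3136$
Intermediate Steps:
$y = 5$
$h = 6$
$R{\left(P,D \right)} = 9 + D$ ($R{\left(P,D \right)} = 3 + \left(D + 6\right) = 3 + \left(6 + D\right) = 9 + D$)
$\left(R{\left(-4,y \right)} + 42\right)^{2} = \left(\left(9 + 5\right) + 42\right)^{2} = \left(14 + 42\right)^{2} = 56^{2} = 3136$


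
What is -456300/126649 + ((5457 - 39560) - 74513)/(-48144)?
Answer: -1026499927/762173682 ≈ -1.3468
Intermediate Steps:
-456300/126649 + ((5457 - 39560) - 74513)/(-48144) = -456300*1/126649 + (-34103 - 74513)*(-1/48144) = -456300/126649 - 108616*(-1/48144) = -456300/126649 + 13577/6018 = -1026499927/762173682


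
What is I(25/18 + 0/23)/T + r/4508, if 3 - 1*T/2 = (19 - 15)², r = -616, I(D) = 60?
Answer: -5116/2093 ≈ -2.4443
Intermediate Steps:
T = -26 (T = 6 - 2*(19 - 15)² = 6 - 2*4² = 6 - 2*16 = 6 - 32 = -26)
I(25/18 + 0/23)/T + r/4508 = 60/(-26) - 616/4508 = 60*(-1/26) - 616*1/4508 = -30/13 - 22/161 = -5116/2093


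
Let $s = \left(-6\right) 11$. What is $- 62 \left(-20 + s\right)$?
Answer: $5332$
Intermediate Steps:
$s = -66$
$- 62 \left(-20 + s\right) = - 62 \left(-20 - 66\right) = \left(-62\right) \left(-86\right) = 5332$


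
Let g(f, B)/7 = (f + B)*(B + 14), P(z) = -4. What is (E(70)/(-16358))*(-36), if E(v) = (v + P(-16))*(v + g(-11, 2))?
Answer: -1114344/8179 ≈ -136.24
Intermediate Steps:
g(f, B) = 7*(14 + B)*(B + f) (g(f, B) = 7*((f + B)*(B + 14)) = 7*((B + f)*(14 + B)) = 7*((14 + B)*(B + f)) = 7*(14 + B)*(B + f))
E(v) = (-1008 + v)*(-4 + v) (E(v) = (v - 4)*(v + (7*2**2 + 98*2 + 98*(-11) + 7*2*(-11))) = (-4 + v)*(v + (7*4 + 196 - 1078 - 154)) = (-4 + v)*(v + (28 + 196 - 1078 - 154)) = (-4 + v)*(v - 1008) = (-4 + v)*(-1008 + v) = (-1008 + v)*(-4 + v))
(E(70)/(-16358))*(-36) = ((4032 + 70**2 - 1012*70)/(-16358))*(-36) = ((4032 + 4900 - 70840)*(-1/16358))*(-36) = -61908*(-1/16358)*(-36) = (30954/8179)*(-36) = -1114344/8179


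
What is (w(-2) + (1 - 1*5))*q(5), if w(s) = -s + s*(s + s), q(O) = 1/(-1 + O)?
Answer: 3/2 ≈ 1.5000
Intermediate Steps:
w(s) = -s + 2*s² (w(s) = -s + s*(2*s) = -s + 2*s²)
(w(-2) + (1 - 1*5))*q(5) = (-2*(-1 + 2*(-2)) + (1 - 1*5))/(-1 + 5) = (-2*(-1 - 4) + (1 - 5))/4 = (-2*(-5) - 4)*(¼) = (10 - 4)*(¼) = 6*(¼) = 3/2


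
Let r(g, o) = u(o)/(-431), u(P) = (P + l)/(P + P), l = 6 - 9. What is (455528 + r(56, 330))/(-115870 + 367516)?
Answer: 14397721617/7953691240 ≈ 1.8102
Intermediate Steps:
l = -3
u(P) = (-3 + P)/(2*P) (u(P) = (P - 3)/(P + P) = (-3 + P)/((2*P)) = (-3 + P)*(1/(2*P)) = (-3 + P)/(2*P))
r(g, o) = -(-3 + o)/(862*o) (r(g, o) = ((-3 + o)/(2*o))/(-431) = ((-3 + o)/(2*o))*(-1/431) = -(-3 + o)/(862*o))
(455528 + r(56, 330))/(-115870 + 367516) = (455528 + (1/862)*(3 - 1*330)/330)/(-115870 + 367516) = (455528 + (1/862)*(1/330)*(3 - 330))/251646 = (455528 + (1/862)*(1/330)*(-327))*(1/251646) = (455528 - 109/94820)*(1/251646) = (43193164851/94820)*(1/251646) = 14397721617/7953691240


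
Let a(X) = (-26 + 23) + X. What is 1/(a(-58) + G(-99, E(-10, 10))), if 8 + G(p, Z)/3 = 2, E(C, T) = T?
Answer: -1/79 ≈ -0.012658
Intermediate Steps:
a(X) = -3 + X
G(p, Z) = -18 (G(p, Z) = -24 + 3*2 = -24 + 6 = -18)
1/(a(-58) + G(-99, E(-10, 10))) = 1/((-3 - 58) - 18) = 1/(-61 - 18) = 1/(-79) = -1/79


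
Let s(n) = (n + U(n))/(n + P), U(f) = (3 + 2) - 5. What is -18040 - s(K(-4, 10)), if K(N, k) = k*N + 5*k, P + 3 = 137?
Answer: -1298885/72 ≈ -18040.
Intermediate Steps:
P = 134 (P = -3 + 137 = 134)
U(f) = 0 (U(f) = 5 - 5 = 0)
K(N, k) = 5*k + N*k (K(N, k) = N*k + 5*k = 5*k + N*k)
s(n) = n/(134 + n) (s(n) = (n + 0)/(n + 134) = n/(134 + n))
-18040 - s(K(-4, 10)) = -18040 - 10*(5 - 4)/(134 + 10*(5 - 4)) = -18040 - 10*1/(134 + 10*1) = -18040 - 10/(134 + 10) = -18040 - 10/144 = -18040 - 1*5/72 = -18040 - 5/72 = -1298885/72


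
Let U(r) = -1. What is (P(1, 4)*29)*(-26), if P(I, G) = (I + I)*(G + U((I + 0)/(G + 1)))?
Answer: -4524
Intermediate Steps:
P(I, G) = 2*I*(-1 + G) (P(I, G) = (I + I)*(G - 1) = (2*I)*(-1 + G) = 2*I*(-1 + G))
(P(1, 4)*29)*(-26) = ((2*1*(-1 + 4))*29)*(-26) = ((2*1*3)*29)*(-26) = (6*29)*(-26) = 174*(-26) = -4524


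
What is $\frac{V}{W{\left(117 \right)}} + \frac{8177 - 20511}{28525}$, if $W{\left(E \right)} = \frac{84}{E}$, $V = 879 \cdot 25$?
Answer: $\frac{3492327539}{114100} \approx 30608.0$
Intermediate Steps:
$V = 21975$
$\frac{V}{W{\left(117 \right)}} + \frac{8177 - 20511}{28525} = \frac{21975}{84 \cdot \frac{1}{117}} + \frac{8177 - 20511}{28525} = \frac{21975}{84 \cdot \frac{1}{117}} - \frac{1762}{4075} = \frac{21975}{\frac{28}{39}} - \frac{1762}{4075} = 21975 \cdot \frac{39}{28} - \frac{1762}{4075} = \frac{857025}{28} - \frac{1762}{4075} = \frac{3492327539}{114100}$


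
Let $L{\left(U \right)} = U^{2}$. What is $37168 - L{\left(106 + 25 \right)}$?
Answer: $20007$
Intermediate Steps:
$37168 - L{\left(106 + 25 \right)} = 37168 - \left(106 + 25\right)^{2} = 37168 - 131^{2} = 37168 - 17161 = 20007$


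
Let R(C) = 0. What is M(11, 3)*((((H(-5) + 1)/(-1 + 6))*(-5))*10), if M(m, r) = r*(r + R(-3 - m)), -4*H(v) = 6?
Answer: 45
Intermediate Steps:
H(v) = -3/2 (H(v) = -¼*6 = -3/2)
M(m, r) = r² (M(m, r) = r*(r + 0) = r*r = r²)
M(11, 3)*((((H(-5) + 1)/(-1 + 6))*(-5))*10) = 3²*((((-3/2 + 1)/(-1 + 6))*(-5))*10) = 9*((-½/5*(-5))*10) = 9*((-½*⅕*(-5))*10) = 9*(-⅒*(-5)*10) = 9*((½)*10) = 9*5 = 45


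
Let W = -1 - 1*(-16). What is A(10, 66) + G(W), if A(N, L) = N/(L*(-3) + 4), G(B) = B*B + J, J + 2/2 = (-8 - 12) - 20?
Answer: 17843/97 ≈ 183.95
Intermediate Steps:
W = 15 (W = -1 + 16 = 15)
J = -41 (J = -1 + ((-8 - 12) - 20) = -1 + (-20 - 20) = -1 - 40 = -41)
G(B) = -41 + B**2 (G(B) = B*B - 41 = B**2 - 41 = -41 + B**2)
A(N, L) = N/(4 - 3*L) (A(N, L) = N/(-3*L + 4) = N/(4 - 3*L))
A(10, 66) + G(W) = -1*10/(-4 + 3*66) + (-41 + 15**2) = -1*10/(-4 + 198) + (-41 + 225) = -1*10/194 + 184 = -1*10*1/194 + 184 = -5/97 + 184 = 17843/97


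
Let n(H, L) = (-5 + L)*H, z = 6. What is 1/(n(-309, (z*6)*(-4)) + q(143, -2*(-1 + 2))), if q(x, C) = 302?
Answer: 1/46343 ≈ 2.1578e-5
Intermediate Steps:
n(H, L) = H*(-5 + L)
1/(n(-309, (z*6)*(-4)) + q(143, -2*(-1 + 2))) = 1/(-309*(-5 + (6*6)*(-4)) + 302) = 1/(-309*(-5 + 36*(-4)) + 302) = 1/(-309*(-5 - 144) + 302) = 1/(-309*(-149) + 302) = 1/(46041 + 302) = 1/46343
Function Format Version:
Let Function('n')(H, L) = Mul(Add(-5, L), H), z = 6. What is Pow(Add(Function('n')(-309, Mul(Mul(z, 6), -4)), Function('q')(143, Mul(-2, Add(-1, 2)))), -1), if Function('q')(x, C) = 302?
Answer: Rational(1, 46343) ≈ 2.1578e-5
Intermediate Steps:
Function('n')(H, L) = Mul(H, Add(-5, L))
Pow(Add(Function('n')(-309, Mul(Mul(z, 6), -4)), Function('q')(143, Mul(-2, Add(-1, 2)))), -1) = Pow(Add(Mul(-309, Add(-5, Mul(Mul(6, 6), -4))), 302), -1) = Pow(Add(Mul(-309, Add(-5, Mul(36, -4))), 302), -1) = Pow(Add(Mul(-309, Add(-5, -144)), 302), -1) = Pow(Add(Mul(-309, -149), 302), -1) = Pow(Add(46041, 302), -1) = Pow(46343, -1) = Rational(1, 46343)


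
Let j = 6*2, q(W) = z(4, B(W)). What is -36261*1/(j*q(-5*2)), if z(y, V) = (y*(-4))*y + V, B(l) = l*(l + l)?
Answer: -711/32 ≈ -22.219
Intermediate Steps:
B(l) = 2*l² (B(l) = l*(2*l) = 2*l²)
z(y, V) = V - 4*y² (z(y, V) = (-4*y)*y + V = -4*y² + V = V - 4*y²)
q(W) = -64 + 2*W² (q(W) = 2*W² - 4*4² = 2*W² - 4*16 = 2*W² - 64 = -64 + 2*W²)
j = 12
-36261*1/(j*q(-5*2)) = -36261*1/(12*(-64 + 2*(-5*2)²)) = -36261*1/(12*(-64 + 2*(-10)²)) = -36261*1/(12*(-64 + 2*100)) = -36261*1/(12*(-64 + 200)) = -36261/(12*136) = -36261/1632 = -36261*1/1632 = -711/32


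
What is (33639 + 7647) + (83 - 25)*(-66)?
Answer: 37458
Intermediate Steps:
(33639 + 7647) + (83 - 25)*(-66) = 41286 + 58*(-66) = 41286 - 3828 = 37458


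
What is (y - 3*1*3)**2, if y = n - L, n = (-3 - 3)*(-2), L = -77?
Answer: 6400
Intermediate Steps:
n = 12 (n = -6*(-2) = 12)
y = 89 (y = 12 - 1*(-77) = 12 + 77 = 89)
(y - 3*1*3)**2 = (89 - 3*1*3)**2 = (89 - 3*3)**2 = (89 - 9)**2 = 80**2 = 6400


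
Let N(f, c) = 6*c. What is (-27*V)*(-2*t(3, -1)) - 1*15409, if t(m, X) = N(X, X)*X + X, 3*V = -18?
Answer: -17029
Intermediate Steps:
V = -6 (V = (⅓)*(-18) = -6)
t(m, X) = X + 6*X² (t(m, X) = (6*X)*X + X = 6*X² + X = X + 6*X²)
(-27*V)*(-2*t(3, -1)) - 1*15409 = (-27*(-6))*(-(-2)*(1 + 6*(-1))) - 1*15409 = 162*(-(-2)*(1 - 6)) - 15409 = 162*(-(-2)*(-5)) - 15409 = 162*(-2*5) - 15409 = 162*(-10) - 15409 = -1620 - 15409 = -17029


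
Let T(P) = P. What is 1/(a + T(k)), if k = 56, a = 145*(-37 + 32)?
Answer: -1/669 ≈ -0.0014948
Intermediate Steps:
a = -725 (a = 145*(-5) = -725)
1/(a + T(k)) = 1/(-725 + 56) = 1/(-669) = -1/669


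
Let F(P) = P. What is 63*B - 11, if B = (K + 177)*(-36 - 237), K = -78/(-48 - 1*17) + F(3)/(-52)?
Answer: -61277611/20 ≈ -3.0639e+6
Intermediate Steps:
K = 297/260 (K = -78/(-48 - 1*17) + 3/(-52) = -78/(-48 - 17) + 3*(-1/52) = -78/(-65) - 3/52 = -78*(-1/65) - 3/52 = 6/5 - 3/52 = 297/260 ≈ 1.1423)
B = -972657/20 (B = (297/260 + 177)*(-36 - 237) = (46317/260)*(-273) = -972657/20 ≈ -48633.)
63*B - 11 = 63*(-972657/20) - 11 = -61277391/20 - 11 = -61277611/20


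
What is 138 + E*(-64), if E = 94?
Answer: -5878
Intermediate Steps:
138 + E*(-64) = 138 + 94*(-64) = 138 - 6016 = -5878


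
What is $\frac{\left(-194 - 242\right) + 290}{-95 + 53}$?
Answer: $\frac{73}{21} \approx 3.4762$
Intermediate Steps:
$\frac{\left(-194 - 242\right) + 290}{-95 + 53} = \frac{\left(-194 - 242\right) + 290}{-42} = \left(-436 + 290\right) \left(- \frac{1}{42}\right) = \left(-146\right) \left(- \frac{1}{42}\right) = \frac{73}{21}$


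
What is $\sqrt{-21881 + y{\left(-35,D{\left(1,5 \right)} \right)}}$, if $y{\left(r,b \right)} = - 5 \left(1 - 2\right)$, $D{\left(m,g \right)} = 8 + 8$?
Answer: $2 i \sqrt{5469} \approx 147.91 i$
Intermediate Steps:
$D{\left(m,g \right)} = 16$
$y{\left(r,b \right)} = 5$ ($y{\left(r,b \right)} = \left(-5\right) \left(-1\right) = 5$)
$\sqrt{-21881 + y{\left(-35,D{\left(1,5 \right)} \right)}} = \sqrt{-21881 + 5} = \sqrt{-21876} = 2 i \sqrt{5469}$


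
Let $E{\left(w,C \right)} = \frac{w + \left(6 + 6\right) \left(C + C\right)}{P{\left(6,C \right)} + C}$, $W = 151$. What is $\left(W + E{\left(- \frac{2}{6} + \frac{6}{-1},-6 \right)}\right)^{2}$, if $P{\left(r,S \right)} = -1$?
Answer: $\frac{13118884}{441} \approx 29748.0$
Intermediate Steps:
$E{\left(w,C \right)} = \frac{w + 24 C}{-1 + C}$ ($E{\left(w,C \right)} = \frac{w + \left(6 + 6\right) \left(C + C\right)}{-1 + C} = \frac{w + 12 \cdot 2 C}{-1 + C} = \frac{w + 24 C}{-1 + C}$)
$\left(W + E{\left(- \frac{2}{6} + \frac{6}{-1},-6 \right)}\right)^{2} = \left(151 + \frac{\left(- \frac{2}{6} + \frac{6}{-1}\right) + 24 \left(-6\right)}{-1 - 6}\right)^{2} = \left(151 + \frac{\left(\left(-2\right) \frac{1}{6} + 6 \left(-1\right)\right) - 144}{-7}\right)^{2} = \left(151 - \frac{\left(- \frac{1}{3} - 6\right) - 144}{7}\right)^{2} = \left(151 - \frac{- \frac{19}{3} - 144}{7}\right)^{2} = \left(151 - - \frac{451}{21}\right)^{2} = \left(151 + \frac{451}{21}\right)^{2} = \left(\frac{3622}{21}\right)^{2} = \frac{13118884}{441}$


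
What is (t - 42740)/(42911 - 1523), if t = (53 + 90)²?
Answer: -22291/41388 ≈ -0.53859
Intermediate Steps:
t = 20449 (t = 143² = 20449)
(t - 42740)/(42911 - 1523) = (20449 - 42740)/(42911 - 1523) = -22291/41388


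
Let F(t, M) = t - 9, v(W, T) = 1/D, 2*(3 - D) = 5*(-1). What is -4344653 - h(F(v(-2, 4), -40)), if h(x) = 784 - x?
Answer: -47799904/11 ≈ -4.3454e+6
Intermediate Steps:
D = 11/2 (D = 3 - 5*(-1)/2 = 3 - ½*(-5) = 3 + 5/2 = 11/2 ≈ 5.5000)
v(W, T) = 2/11 (v(W, T) = 1/(11/2) = 2/11)
F(t, M) = -9 + t
-4344653 - h(F(v(-2, 4), -40)) = -4344653 - (784 - (-9 + 2/11)) = -4344653 - (784 - 1*(-97/11)) = -4344653 - (784 + 97/11) = -4344653 - 1*8721/11 = -4344653 - 8721/11 = -47799904/11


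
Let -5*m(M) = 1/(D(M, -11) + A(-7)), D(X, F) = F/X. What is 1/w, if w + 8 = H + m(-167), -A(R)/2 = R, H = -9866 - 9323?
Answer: -11745/225468932 ≈ -5.2091e-5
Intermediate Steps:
H = -19189
A(R) = -2*R
m(M) = -1/(5*(14 - 11/M)) (m(M) = -1/(5*(-11/M - 2*(-7))) = -1/(5*(-11/M + 14)) = -1/(5*(14 - 11/M)))
w = -225468932/11745 (w = -8 + (-19189 - 1*(-167)/(-55 + 70*(-167))) = -8 + (-19189 - 1*(-167)/(-55 - 11690)) = -8 + (-19189 - 1*(-167)/(-11745)) = -8 + (-19189 - 1*(-167)*(-1/11745)) = -8 + (-19189 - 167/11745) = -8 - 225374972/11745 = -225468932/11745 ≈ -19197.)
1/w = 1/(-225468932/11745) = -11745/225468932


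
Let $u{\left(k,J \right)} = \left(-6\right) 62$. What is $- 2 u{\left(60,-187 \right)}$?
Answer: $744$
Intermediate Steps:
$u{\left(k,J \right)} = -372$
$- 2 u{\left(60,-187 \right)} = \left(-2\right) \left(-372\right) = 744$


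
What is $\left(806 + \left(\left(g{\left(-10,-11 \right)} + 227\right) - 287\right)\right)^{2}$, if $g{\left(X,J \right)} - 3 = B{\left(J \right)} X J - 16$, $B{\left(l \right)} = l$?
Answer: $227529$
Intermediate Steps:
$g{\left(X,J \right)} = -13 + X J^{2}$ ($g{\left(X,J \right)} = 3 + \left(J X J - 16\right) = 3 + \left(X J^{2} - 16\right) = 3 + \left(-16 + X J^{2}\right) = -13 + X J^{2}$)
$\left(806 + \left(\left(g{\left(-10,-11 \right)} + 227\right) - 287\right)\right)^{2} = \left(806 + \left(\left(\left(-13 - 10 \left(-11\right)^{2}\right) + 227\right) - 287\right)\right)^{2} = \left(806 + \left(\left(\left(-13 - 1210\right) + 227\right) - 287\right)\right)^{2} = \left(806 + \left(\left(-1223 + 227\right) - 287\right)\right)^{2} = \left(806 - 1283\right)^{2} = \left(-477\right)^{2} = 227529$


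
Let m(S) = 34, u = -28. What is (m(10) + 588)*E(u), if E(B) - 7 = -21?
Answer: -8708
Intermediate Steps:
E(B) = -14 (E(B) = 7 - 21 = -14)
(m(10) + 588)*E(u) = (34 + 588)*(-14) = 622*(-14) = -8708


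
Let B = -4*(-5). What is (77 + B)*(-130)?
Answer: -12610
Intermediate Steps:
B = 20
(77 + B)*(-130) = (77 + 20)*(-130) = 97*(-130) = -12610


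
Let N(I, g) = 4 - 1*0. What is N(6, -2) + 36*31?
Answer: 1120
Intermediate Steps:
N(I, g) = 4 (N(I, g) = 4 + 0 = 4)
N(6, -2) + 36*31 = 4 + 36*31 = 4 + 1116 = 1120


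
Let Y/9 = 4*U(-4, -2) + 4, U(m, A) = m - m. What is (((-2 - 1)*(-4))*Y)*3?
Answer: 1296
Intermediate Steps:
U(m, A) = 0
Y = 36 (Y = 9*(4*0 + 4) = 9*(0 + 4) = 9*4 = 36)
(((-2 - 1)*(-4))*Y)*3 = (((-2 - 1)*(-4))*36)*3 = (-3*(-4)*36)*3 = (12*36)*3 = 432*3 = 1296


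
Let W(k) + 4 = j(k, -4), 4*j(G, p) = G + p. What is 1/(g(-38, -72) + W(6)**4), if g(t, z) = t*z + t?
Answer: 16/45569 ≈ 0.00035112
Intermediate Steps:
j(G, p) = G/4 + p/4 (j(G, p) = (G + p)/4 = G/4 + p/4)
W(k) = -5 + k/4 (W(k) = -4 + (k/4 + (1/4)*(-4)) = -4 + (k/4 - 1) = -4 + (-1 + k/4) = -5 + k/4)
g(t, z) = t + t*z
1/(g(-38, -72) + W(6)**4) = 1/(-38*(1 - 72) + (-5 + (1/4)*6)**4) = 1/(-38*(-71) + (-5 + 3/2)**4) = 1/(2698 + (-7/2)**4) = 1/(2698 + 2401/16) = 1/(45569/16) = 16/45569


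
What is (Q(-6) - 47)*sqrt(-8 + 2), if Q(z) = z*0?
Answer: -47*I*sqrt(6) ≈ -115.13*I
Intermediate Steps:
Q(z) = 0
(Q(-6) - 47)*sqrt(-8 + 2) = (0 - 47)*sqrt(-8 + 2) = -47*I*sqrt(6)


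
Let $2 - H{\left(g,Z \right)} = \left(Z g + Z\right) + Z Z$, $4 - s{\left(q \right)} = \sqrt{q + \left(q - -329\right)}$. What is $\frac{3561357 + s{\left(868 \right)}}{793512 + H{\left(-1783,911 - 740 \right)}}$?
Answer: $\frac{3561361}{1068995} - \frac{\sqrt{2065}}{1068995} \approx 3.3315$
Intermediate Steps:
$s{\left(q \right)} = 4 - \sqrt{329 + 2 q}$ ($s{\left(q \right)} = 4 - \sqrt{q + \left(q - -329\right)} = 4 - \sqrt{q + \left(q + 329\right)} = 4 - \sqrt{q + \left(329 + q\right)} = 4 - \sqrt{329 + 2 q}$)
$H{\left(g,Z \right)} = 2 - Z - Z^{2} - Z g$ ($H{\left(g,Z \right)} = 2 - \left(\left(Z g + Z\right) + Z Z\right) = 2 - \left(\left(Z + Z g\right) + Z^{2}\right) = 2 - \left(Z + Z^{2} + Z g\right) = 2 - Z - Z^{2} - Z g$)
$\frac{3561357 + s{\left(868 \right)}}{793512 + H{\left(-1783,911 - 740 \right)}} = \frac{3561357 + \left(4 - \sqrt{329 + 2 \cdot 868}\right)}{793512 - \left(169 + \left(911 - 740\right)^{2} + \left(911 - 740\right) \left(-1783\right)\right)} = \frac{3561357 + \left(4 - \sqrt{329 + 1736}\right)}{793512 - \left(29410 - 304893\right)} = \frac{3561357 + \left(4 - \sqrt{2065}\right)}{793512 + \left(2 - 171 - 29241 + 304893\right)} = \frac{3561361 - \sqrt{2065}}{793512 + \left(2 - 171 - 29241 + 304893\right)} = \frac{3561361 - \sqrt{2065}}{793512 + 275483} = \frac{3561361 - \sqrt{2065}}{1068995} = \left(3561361 - \sqrt{2065}\right) \frac{1}{1068995} = \frac{3561361}{1068995} - \frac{\sqrt{2065}}{1068995}$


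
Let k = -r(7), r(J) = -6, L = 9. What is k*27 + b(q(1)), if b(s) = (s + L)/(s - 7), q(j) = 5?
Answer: 155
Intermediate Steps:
k = 6 (k = -1*(-6) = 6)
b(s) = (9 + s)/(-7 + s) (b(s) = (s + 9)/(s - 7) = (9 + s)/(-7 + s))
k*27 + b(q(1)) = 6*27 + (9 + 5)/(-7 + 5) = 162 + 14/(-2) = 162 - ½*14 = 162 - 7 = 155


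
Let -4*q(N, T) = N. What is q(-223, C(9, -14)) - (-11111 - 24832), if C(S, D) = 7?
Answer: 143995/4 ≈ 35999.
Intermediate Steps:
q(N, T) = -N/4
q(-223, C(9, -14)) - (-11111 - 24832) = -¼*(-223) - (-11111 - 24832) = 223/4 - 1*(-35943) = 223/4 + 35943 = 143995/4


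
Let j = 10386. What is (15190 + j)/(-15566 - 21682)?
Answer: -3197/4656 ≈ -0.68664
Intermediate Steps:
(15190 + j)/(-15566 - 21682) = (15190 + 10386)/(-15566 - 21682) = 25576/(-37248) = 25576*(-1/37248) = -3197/4656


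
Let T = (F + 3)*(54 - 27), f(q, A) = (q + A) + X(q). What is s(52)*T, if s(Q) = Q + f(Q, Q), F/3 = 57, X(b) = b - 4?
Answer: 958392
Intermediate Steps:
X(b) = -4 + b
F = 171 (F = 3*57 = 171)
f(q, A) = -4 + A + 2*q (f(q, A) = (q + A) + (-4 + q) = (A + q) + (-4 + q) = -4 + A + 2*q)
s(Q) = -4 + 4*Q (s(Q) = Q + (-4 + Q + 2*Q) = Q + (-4 + 3*Q) = -4 + 4*Q)
T = 4698 (T = (171 + 3)*(54 - 27) = 174*27 = 4698)
s(52)*T = (-4 + 4*52)*4698 = (-4 + 208)*4698 = 204*4698 = 958392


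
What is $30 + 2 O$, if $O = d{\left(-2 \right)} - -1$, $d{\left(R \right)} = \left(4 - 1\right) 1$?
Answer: $38$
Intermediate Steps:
$d{\left(R \right)} = 3$ ($d{\left(R \right)} = 3 \cdot 1 = 3$)
$O = 4$ ($O = 3 - -1 = 3 + 1 = 4$)
$30 + 2 O = 30 + 2 \cdot 4 = 30 + 8 = 38$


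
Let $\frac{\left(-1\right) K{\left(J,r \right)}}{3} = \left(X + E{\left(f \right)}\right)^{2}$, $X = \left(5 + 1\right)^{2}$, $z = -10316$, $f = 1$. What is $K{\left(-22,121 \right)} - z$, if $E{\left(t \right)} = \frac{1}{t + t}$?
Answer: $\frac{25277}{4} \approx 6319.3$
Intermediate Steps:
$E{\left(t \right)} = \frac{1}{2 t}$
$X = 36$ ($X = 6^{2} = 36$)
$K{\left(J,r \right)} = - \frac{15987}{4}$ ($K{\left(J,r \right)} = - 3 \left(36 + \frac{1}{2 \cdot 1}\right)^{2} = - 3 \left(36 + \frac{1}{2} \cdot 1\right)^{2} = - 3 \left(36 + \frac{1}{2}\right)^{2} = - 3 \left(\frac{73}{2}\right)^{2} = \left(-3\right) \frac{5329}{4} = - \frac{15987}{4}$)
$K{\left(-22,121 \right)} - z = - \frac{15987}{4} - -10316 = - \frac{15987}{4} + 10316 = \frac{25277}{4}$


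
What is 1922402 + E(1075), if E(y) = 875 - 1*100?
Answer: 1923177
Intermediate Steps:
E(y) = 775 (E(y) = 875 - 100 = 775)
1922402 + E(1075) = 1922402 + 775 = 1923177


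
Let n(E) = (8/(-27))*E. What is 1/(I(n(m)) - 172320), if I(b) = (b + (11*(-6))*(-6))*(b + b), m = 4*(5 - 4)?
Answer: -729/126303520 ≈ -5.7718e-6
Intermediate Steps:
m = 4 (m = 4*1 = 4)
n(E) = -8*E/27 (n(E) = (8*(-1/27))*E = -8*E/27)
I(b) = 2*b*(396 + b) (I(b) = (b - 66*(-6))*(2*b) = (b + 396)*(2*b) = (396 + b)*(2*b) = 2*b*(396 + b))
1/(I(n(m)) - 172320) = 1/(2*(-8/27*4)*(396 - 8/27*4) - 172320) = 1/(2*(-32/27)*(396 - 32/27) - 172320) = 1/(2*(-32/27)*(10660/27) - 172320) = 1/(-682240/729 - 172320) = 1/(-126303520/729) = -729/126303520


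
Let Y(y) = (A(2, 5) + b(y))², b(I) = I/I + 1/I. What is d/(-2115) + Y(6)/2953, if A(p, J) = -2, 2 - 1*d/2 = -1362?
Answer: -10739087/8327460 ≈ -1.2896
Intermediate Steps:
d = 2728 (d = 4 - 2*(-1362) = 4 + 2724 = 2728)
b(I) = 1 + 1/I
Y(y) = (-2 + (1 + y)/y)²
d/(-2115) + Y(6)/2953 = 2728/(-2115) + ((-1 + 6)²/6²)/2953 = 2728*(-1/2115) + ((1/36)*5²)*(1/2953) = -2728/2115 + ((1/36)*25)*(1/2953) = -2728/2115 + (25/36)*(1/2953) = -2728/2115 + 25/106308 = -10739087/8327460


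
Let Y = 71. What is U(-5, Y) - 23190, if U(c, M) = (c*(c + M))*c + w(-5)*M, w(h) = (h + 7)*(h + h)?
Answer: -22960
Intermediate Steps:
w(h) = 2*h*(7 + h) (w(h) = (7 + h)*(2*h) = 2*h*(7 + h))
U(c, M) = -20*M + c²*(M + c) (U(c, M) = (c*(c + M))*c + (2*(-5)*(7 - 5))*M = (c*(M + c))*c + (2*(-5)*2)*M = c²*(M + c) - 20*M = -20*M + c²*(M + c))
U(-5, Y) - 23190 = ((-5)³ - 20*71 + 71*(-5)²) - 23190 = (-125 - 1420 + 71*25) - 23190 = (-125 - 1420 + 1775) - 23190 = 230 - 23190 = -22960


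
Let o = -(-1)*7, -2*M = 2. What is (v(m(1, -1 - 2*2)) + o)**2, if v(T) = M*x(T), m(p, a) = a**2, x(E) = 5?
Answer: 4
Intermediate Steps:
M = -1 (M = -1/2*2 = -1)
v(T) = -5 (v(T) = -1*5 = -5)
o = 7 (o = -1*(-7) = 7)
(v(m(1, -1 - 2*2)) + o)**2 = (-5 + 7)**2 = 2**2 = 4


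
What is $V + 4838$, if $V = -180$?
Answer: $4658$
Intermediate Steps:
$V + 4838 = -180 + 4838 = 4658$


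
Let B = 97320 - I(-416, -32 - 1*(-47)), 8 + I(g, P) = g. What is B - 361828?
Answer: -264084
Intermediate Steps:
I(g, P) = -8 + g
B = 97744 (B = 97320 - (-8 - 416) = 97320 - 1*(-424) = 97320 + 424 = 97744)
B - 361828 = 97744 - 361828 = -264084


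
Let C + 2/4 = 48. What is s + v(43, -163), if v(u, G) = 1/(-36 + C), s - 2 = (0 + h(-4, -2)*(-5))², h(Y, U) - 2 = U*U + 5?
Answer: 69623/23 ≈ 3027.1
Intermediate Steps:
C = 95/2 (C = -½ + 48 = 95/2 ≈ 47.500)
h(Y, U) = 7 + U² (h(Y, U) = 2 + (U*U + 5) = 2 + (U² + 5) = 2 + (5 + U²) = 7 + U²)
s = 3027 (s = 2 + (0 + (7 + (-2)²)*(-5))² = 2 + (0 + (7 + 4)*(-5))² = 2 + (0 + 11*(-5))² = 2 + (0 - 55)² = 2 + (-55)² = 2 + 3025 = 3027)
v(u, G) = 2/23 (v(u, G) = 1/(-36 + 95/2) = 1/(23/2) = 2/23)
s + v(43, -163) = 3027 + 2/23 = 69623/23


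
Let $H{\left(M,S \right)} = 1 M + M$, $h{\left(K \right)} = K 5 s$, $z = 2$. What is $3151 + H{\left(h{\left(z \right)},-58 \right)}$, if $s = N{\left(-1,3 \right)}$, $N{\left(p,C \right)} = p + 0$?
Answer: $3131$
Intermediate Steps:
$N{\left(p,C \right)} = p$
$s = -1$
$h{\left(K \right)} = - 5 K$ ($h{\left(K \right)} = K 5 \left(-1\right) = 5 K \left(-1\right) = - 5 K$)
$H{\left(M,S \right)} = 2 M$ ($H{\left(M,S \right)} = M + M = 2 M$)
$3151 + H{\left(h{\left(z \right)},-58 \right)} = 3151 + 2 \left(\left(-5\right) 2\right) = 3151 + 2 \left(-10\right) = 3151 - 20 = 3131$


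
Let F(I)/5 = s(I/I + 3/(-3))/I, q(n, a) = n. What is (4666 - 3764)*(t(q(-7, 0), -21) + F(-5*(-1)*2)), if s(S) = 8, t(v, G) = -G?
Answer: 22550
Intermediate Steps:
F(I) = 40/I (F(I) = 5*(8/I) = 40/I)
(4666 - 3764)*(t(q(-7, 0), -21) + F(-5*(-1)*2)) = (4666 - 3764)*(-1*(-21) + 40/((-5*(-1)*2))) = 902*(21 + 40/((5*2))) = 902*(21 + 40/10) = 902*(21 + 40*(1/10)) = 902*(21 + 4) = 902*25 = 22550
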